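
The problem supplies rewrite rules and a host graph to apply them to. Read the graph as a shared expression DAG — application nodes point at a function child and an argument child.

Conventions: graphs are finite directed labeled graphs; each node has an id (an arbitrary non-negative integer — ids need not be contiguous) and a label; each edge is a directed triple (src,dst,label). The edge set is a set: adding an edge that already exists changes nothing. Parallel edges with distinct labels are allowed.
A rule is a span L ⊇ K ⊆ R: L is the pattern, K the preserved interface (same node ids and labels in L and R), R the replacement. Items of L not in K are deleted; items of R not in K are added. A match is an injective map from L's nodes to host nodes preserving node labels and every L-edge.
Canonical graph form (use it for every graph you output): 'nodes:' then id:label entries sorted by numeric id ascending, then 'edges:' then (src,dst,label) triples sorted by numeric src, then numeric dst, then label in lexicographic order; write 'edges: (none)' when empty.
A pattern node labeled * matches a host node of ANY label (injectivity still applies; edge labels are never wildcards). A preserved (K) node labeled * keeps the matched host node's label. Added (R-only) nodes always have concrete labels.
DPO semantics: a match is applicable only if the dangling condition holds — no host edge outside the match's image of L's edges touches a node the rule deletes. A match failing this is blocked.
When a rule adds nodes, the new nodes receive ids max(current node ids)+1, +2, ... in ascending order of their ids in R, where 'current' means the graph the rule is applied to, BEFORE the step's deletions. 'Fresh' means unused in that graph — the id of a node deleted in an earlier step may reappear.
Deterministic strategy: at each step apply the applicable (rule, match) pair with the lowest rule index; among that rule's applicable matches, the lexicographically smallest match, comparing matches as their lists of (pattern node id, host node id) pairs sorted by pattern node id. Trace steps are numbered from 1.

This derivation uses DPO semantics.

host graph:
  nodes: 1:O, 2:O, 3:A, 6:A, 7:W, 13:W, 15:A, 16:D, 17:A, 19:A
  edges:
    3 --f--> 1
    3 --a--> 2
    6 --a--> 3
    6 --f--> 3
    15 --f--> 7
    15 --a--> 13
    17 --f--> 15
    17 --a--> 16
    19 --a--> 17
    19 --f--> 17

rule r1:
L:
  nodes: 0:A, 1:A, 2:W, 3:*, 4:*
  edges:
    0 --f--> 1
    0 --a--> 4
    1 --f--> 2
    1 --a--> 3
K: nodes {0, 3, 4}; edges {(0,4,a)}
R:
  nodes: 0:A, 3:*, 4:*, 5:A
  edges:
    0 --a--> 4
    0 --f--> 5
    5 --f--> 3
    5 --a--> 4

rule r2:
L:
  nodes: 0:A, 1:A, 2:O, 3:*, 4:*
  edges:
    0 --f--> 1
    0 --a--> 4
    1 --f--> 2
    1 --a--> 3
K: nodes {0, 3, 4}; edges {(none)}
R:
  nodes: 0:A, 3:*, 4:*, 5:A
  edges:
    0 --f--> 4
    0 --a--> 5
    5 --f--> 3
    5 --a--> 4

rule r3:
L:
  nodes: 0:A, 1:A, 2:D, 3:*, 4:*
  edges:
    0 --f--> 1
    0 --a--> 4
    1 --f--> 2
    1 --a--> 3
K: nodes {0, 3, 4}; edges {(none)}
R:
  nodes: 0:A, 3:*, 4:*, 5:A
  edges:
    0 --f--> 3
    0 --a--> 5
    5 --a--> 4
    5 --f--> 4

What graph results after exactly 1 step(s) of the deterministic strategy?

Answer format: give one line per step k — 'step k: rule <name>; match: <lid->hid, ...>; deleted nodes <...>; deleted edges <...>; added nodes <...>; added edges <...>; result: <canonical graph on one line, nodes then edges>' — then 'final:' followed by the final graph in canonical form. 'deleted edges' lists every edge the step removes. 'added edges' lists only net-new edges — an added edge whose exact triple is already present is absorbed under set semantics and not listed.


step 1: rule r1; match: 0->17, 1->15, 2->7, 3->13, 4->16; deleted nodes 7, 15; deleted edges (15,7,f); (15,13,a); (17,15,f); added nodes 20; added edges (17,20,f); (20,13,f); (20,16,a); result: nodes: 1:O, 2:O, 3:A, 6:A, 13:W, 16:D, 17:A, 19:A, 20:A edges: (3,1,f); (3,2,a); (6,3,a); (6,3,f); (17,16,a); (17,20,f); (19,17,a); (19,17,f); (20,13,f); (20,16,a)
final:
nodes: 1:O, 2:O, 3:A, 6:A, 13:W, 16:D, 17:A, 19:A, 20:A
edges: (3,1,f); (3,2,a); (6,3,a); (6,3,f); (17,16,a); (17,20,f); (19,17,a); (19,17,f); (20,13,f); (20,16,a)


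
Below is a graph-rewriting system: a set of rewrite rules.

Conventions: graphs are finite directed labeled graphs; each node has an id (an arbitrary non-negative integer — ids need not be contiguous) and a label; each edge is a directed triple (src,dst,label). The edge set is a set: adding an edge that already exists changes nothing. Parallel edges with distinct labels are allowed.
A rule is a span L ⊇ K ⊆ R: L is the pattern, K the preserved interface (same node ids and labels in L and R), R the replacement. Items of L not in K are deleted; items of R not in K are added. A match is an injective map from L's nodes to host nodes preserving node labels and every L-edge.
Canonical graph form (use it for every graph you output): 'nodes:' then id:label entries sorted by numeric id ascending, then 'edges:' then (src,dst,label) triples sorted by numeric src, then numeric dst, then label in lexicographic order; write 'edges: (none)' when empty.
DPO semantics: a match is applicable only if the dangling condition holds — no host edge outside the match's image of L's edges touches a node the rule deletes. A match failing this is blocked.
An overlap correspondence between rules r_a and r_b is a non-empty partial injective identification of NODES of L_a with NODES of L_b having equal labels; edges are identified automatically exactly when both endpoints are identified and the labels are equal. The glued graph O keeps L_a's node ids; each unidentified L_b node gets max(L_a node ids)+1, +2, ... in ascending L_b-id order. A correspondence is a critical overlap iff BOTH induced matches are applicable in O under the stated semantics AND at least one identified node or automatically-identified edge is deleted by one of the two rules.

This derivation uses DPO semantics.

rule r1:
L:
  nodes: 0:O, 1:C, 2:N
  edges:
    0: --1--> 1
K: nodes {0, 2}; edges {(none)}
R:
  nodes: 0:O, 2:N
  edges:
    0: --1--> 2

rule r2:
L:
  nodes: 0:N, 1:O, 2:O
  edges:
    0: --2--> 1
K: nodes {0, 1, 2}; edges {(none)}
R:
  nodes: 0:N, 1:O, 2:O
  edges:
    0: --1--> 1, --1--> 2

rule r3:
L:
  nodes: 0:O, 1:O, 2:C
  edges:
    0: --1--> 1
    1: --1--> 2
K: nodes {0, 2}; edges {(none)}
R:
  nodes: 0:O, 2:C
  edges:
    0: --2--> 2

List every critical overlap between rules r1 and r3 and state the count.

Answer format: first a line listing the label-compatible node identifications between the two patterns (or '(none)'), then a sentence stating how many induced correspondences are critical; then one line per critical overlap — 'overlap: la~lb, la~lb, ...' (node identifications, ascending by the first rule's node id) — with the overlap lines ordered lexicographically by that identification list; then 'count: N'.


label-compatible node identifications between L(r1) and L(r3): 0~0, 0~1, 1~2
1 of the induced correspondences is a critical overlap of r1 and r3.
overlap: 0~1, 1~2
count: 1


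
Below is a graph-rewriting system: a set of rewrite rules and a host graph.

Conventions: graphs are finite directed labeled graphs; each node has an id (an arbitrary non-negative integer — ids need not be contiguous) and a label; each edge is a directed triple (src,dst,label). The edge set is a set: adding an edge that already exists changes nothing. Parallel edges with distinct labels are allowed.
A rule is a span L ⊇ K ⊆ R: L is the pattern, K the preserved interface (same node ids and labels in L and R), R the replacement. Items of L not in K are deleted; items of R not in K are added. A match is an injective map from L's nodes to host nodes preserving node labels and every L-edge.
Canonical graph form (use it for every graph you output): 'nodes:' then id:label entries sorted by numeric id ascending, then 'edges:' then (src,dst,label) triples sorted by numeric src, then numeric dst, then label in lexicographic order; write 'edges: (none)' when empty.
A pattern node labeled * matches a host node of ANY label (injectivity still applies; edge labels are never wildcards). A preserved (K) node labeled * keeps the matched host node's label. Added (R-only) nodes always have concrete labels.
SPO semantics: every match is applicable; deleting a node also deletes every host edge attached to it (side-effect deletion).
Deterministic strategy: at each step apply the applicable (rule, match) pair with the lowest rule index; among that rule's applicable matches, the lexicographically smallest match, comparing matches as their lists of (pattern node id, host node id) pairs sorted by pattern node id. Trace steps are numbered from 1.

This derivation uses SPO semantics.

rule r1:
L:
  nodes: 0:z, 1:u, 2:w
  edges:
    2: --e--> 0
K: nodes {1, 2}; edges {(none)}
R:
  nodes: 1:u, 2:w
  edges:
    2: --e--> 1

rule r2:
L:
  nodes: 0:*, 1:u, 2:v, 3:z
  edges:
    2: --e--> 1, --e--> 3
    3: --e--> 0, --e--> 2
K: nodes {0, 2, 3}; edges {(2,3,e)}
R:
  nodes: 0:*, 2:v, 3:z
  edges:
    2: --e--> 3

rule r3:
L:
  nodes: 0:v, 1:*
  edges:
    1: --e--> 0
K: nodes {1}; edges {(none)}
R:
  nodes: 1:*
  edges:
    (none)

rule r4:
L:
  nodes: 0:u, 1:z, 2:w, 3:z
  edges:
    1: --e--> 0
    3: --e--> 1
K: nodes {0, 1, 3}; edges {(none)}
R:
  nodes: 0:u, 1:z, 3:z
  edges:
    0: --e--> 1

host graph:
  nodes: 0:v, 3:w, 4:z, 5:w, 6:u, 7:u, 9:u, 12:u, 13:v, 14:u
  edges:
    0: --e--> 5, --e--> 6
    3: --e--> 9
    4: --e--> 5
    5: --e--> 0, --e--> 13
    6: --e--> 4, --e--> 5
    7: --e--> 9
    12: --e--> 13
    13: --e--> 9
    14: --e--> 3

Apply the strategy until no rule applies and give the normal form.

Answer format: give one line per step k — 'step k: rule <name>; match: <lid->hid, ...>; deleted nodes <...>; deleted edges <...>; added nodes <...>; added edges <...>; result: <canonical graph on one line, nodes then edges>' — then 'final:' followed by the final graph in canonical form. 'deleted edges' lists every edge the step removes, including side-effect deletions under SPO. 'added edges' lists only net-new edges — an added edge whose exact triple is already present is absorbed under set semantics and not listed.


step 1: rule r3; match: 0->0, 1->5; deleted nodes 0; deleted edges (0,5,e); (0,6,e); (5,0,e); added nodes (none); added edges (none); result: nodes: 3:w, 4:z, 5:w, 6:u, 7:u, 9:u, 12:u, 13:v, 14:u edges: (3,9,e); (4,5,e); (5,13,e); (6,4,e); (6,5,e); (7,9,e); (12,13,e); (13,9,e); (14,3,e)
step 2: rule r3; match: 0->13, 1->5; deleted nodes 13; deleted edges (5,13,e); (12,13,e); (13,9,e); added nodes (none); added edges (none); result: nodes: 3:w, 4:z, 5:w, 6:u, 7:u, 9:u, 12:u, 14:u edges: (3,9,e); (4,5,e); (6,4,e); (6,5,e); (7,9,e); (14,3,e)
final:
nodes: 3:w, 4:z, 5:w, 6:u, 7:u, 9:u, 12:u, 14:u
edges: (3,9,e); (4,5,e); (6,4,e); (6,5,e); (7,9,e); (14,3,e)


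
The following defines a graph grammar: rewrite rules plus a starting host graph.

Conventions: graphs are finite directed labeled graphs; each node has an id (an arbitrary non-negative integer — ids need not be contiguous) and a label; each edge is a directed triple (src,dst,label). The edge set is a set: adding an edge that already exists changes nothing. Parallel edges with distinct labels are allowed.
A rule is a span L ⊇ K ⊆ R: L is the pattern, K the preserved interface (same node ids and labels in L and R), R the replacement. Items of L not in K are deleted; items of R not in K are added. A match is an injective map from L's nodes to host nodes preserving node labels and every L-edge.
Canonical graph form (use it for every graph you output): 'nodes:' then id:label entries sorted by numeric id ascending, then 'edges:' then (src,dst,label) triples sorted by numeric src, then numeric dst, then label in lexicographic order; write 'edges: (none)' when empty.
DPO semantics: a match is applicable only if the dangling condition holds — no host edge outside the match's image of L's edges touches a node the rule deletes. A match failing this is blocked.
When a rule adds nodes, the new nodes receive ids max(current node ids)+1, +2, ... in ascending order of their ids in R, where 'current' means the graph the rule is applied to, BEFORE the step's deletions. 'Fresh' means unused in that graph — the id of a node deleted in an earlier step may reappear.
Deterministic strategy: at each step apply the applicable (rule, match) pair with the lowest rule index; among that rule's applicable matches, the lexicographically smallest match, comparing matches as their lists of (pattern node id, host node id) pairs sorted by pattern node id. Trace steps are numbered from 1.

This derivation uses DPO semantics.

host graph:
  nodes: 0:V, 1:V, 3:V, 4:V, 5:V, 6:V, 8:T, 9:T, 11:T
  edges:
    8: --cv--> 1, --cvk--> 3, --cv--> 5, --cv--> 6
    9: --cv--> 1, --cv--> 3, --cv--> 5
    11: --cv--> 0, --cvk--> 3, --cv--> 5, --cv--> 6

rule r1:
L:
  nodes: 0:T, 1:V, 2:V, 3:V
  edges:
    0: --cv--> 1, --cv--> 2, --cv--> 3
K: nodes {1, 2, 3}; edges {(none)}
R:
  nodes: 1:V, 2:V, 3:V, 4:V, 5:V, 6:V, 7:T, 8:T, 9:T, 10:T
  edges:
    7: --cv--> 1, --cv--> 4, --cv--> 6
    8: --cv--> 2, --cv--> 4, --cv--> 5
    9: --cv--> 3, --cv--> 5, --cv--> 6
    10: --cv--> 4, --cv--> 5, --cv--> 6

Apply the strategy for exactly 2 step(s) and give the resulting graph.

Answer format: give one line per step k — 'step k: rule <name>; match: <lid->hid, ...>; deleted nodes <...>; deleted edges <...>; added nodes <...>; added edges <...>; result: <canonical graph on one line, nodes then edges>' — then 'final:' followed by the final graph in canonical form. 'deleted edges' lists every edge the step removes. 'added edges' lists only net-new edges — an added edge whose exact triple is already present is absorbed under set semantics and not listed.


step 1: rule r1; match: 0->9, 1->1, 2->3, 3->5; deleted nodes 9; deleted edges (9,1,cv); (9,3,cv); (9,5,cv); added nodes 12, 13, 14, 15, 16, 17, 18; added edges (15,1,cv); (15,12,cv); (15,14,cv); (16,3,cv); (16,12,cv); (16,13,cv); (17,5,cv); (17,13,cv); (17,14,cv); (18,12,cv); (18,13,cv); (18,14,cv); result: nodes: 0:V, 1:V, 3:V, 4:V, 5:V, 6:V, 8:T, 11:T, 12:V, 13:V, 14:V, 15:T, 16:T, 17:T, 18:T edges: (8,1,cv); (8,3,cvk); (8,5,cv); (8,6,cv); (11,0,cv); (11,3,cvk); (11,5,cv); (11,6,cv); (15,1,cv); (15,12,cv); (15,14,cv); (16,3,cv); (16,12,cv); (16,13,cv); (17,5,cv); (17,13,cv); (17,14,cv); (18,12,cv); (18,13,cv); (18,14,cv)
step 2: rule r1; match: 0->15, 1->1, 2->12, 3->14; deleted nodes 15; deleted edges (15,1,cv); (15,12,cv); (15,14,cv); added nodes 19, 20, 21, 22, 23, 24, 25; added edges (22,1,cv); (22,19,cv); (22,21,cv); (23,12,cv); (23,19,cv); (23,20,cv); (24,14,cv); (24,20,cv); (24,21,cv); (25,19,cv); (25,20,cv); (25,21,cv); result: nodes: 0:V, 1:V, 3:V, 4:V, 5:V, 6:V, 8:T, 11:T, 12:V, 13:V, 14:V, 16:T, 17:T, 18:T, 19:V, 20:V, 21:V, 22:T, 23:T, 24:T, 25:T edges: (8,1,cv); (8,3,cvk); (8,5,cv); (8,6,cv); (11,0,cv); (11,3,cvk); (11,5,cv); (11,6,cv); (16,3,cv); (16,12,cv); (16,13,cv); (17,5,cv); (17,13,cv); (17,14,cv); (18,12,cv); (18,13,cv); (18,14,cv); (22,1,cv); (22,19,cv); (22,21,cv); (23,12,cv); (23,19,cv); (23,20,cv); (24,14,cv); (24,20,cv); (24,21,cv); (25,19,cv); (25,20,cv); (25,21,cv)
final:
nodes: 0:V, 1:V, 3:V, 4:V, 5:V, 6:V, 8:T, 11:T, 12:V, 13:V, 14:V, 16:T, 17:T, 18:T, 19:V, 20:V, 21:V, 22:T, 23:T, 24:T, 25:T
edges: (8,1,cv); (8,3,cvk); (8,5,cv); (8,6,cv); (11,0,cv); (11,3,cvk); (11,5,cv); (11,6,cv); (16,3,cv); (16,12,cv); (16,13,cv); (17,5,cv); (17,13,cv); (17,14,cv); (18,12,cv); (18,13,cv); (18,14,cv); (22,1,cv); (22,19,cv); (22,21,cv); (23,12,cv); (23,19,cv); (23,20,cv); (24,14,cv); (24,20,cv); (24,21,cv); (25,19,cv); (25,20,cv); (25,21,cv)


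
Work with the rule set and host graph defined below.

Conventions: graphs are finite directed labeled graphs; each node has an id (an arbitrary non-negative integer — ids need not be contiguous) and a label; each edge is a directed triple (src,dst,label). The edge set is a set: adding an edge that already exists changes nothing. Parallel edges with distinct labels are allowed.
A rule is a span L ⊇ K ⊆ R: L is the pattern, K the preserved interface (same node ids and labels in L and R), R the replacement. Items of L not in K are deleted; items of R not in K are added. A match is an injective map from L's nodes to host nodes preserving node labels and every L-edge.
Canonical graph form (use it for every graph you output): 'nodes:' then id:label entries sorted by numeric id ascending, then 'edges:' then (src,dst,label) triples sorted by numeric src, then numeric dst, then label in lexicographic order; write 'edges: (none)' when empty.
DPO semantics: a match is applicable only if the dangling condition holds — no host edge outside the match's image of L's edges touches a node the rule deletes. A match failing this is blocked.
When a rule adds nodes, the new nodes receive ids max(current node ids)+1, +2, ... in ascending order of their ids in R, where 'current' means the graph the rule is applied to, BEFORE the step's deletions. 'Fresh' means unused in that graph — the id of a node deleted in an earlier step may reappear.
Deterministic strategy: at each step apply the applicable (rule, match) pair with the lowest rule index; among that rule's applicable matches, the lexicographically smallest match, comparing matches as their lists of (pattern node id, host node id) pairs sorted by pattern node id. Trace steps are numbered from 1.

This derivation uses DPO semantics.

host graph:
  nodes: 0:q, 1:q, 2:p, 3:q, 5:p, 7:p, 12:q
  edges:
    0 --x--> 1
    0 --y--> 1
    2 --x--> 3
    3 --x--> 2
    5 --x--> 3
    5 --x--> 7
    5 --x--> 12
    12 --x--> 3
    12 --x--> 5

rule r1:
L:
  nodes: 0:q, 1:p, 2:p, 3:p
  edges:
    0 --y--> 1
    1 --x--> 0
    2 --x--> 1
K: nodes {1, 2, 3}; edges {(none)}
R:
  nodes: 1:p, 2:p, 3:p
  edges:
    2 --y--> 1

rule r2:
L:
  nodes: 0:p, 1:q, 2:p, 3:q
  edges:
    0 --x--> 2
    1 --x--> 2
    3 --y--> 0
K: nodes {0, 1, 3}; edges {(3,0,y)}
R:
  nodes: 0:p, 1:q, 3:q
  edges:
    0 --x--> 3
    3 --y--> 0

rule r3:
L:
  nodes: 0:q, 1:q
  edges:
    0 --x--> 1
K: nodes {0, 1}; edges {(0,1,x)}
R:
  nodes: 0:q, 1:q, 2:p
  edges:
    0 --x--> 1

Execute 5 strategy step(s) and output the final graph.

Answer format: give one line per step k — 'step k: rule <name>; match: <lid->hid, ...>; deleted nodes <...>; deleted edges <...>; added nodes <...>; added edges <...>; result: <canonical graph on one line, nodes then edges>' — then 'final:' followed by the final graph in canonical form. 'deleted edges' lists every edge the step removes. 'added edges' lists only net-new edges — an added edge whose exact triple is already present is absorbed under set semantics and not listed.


step 1: rule r3; match: 0->0, 1->1; deleted nodes (none); deleted edges (none); added nodes 13; added edges (none); result: nodes: 0:q, 1:q, 2:p, 3:q, 5:p, 7:p, 12:q, 13:p edges: (0,1,x); (0,1,y); (2,3,x); (3,2,x); (5,3,x); (5,7,x); (5,12,x); (12,3,x); (12,5,x)
step 2: rule r3; match: 0->0, 1->1; deleted nodes (none); deleted edges (none); added nodes 14; added edges (none); result: nodes: 0:q, 1:q, 2:p, 3:q, 5:p, 7:p, 12:q, 13:p, 14:p edges: (0,1,x); (0,1,y); (2,3,x); (3,2,x); (5,3,x); (5,7,x); (5,12,x); (12,3,x); (12,5,x)
step 3: rule r3; match: 0->0, 1->1; deleted nodes (none); deleted edges (none); added nodes 15; added edges (none); result: nodes: 0:q, 1:q, 2:p, 3:q, 5:p, 7:p, 12:q, 13:p, 14:p, 15:p edges: (0,1,x); (0,1,y); (2,3,x); (3,2,x); (5,3,x); (5,7,x); (5,12,x); (12,3,x); (12,5,x)
step 4: rule r3; match: 0->0, 1->1; deleted nodes (none); deleted edges (none); added nodes 16; added edges (none); result: nodes: 0:q, 1:q, 2:p, 3:q, 5:p, 7:p, 12:q, 13:p, 14:p, 15:p, 16:p edges: (0,1,x); (0,1,y); (2,3,x); (3,2,x); (5,3,x); (5,7,x); (5,12,x); (12,3,x); (12,5,x)
step 5: rule r3; match: 0->0, 1->1; deleted nodes (none); deleted edges (none); added nodes 17; added edges (none); result: nodes: 0:q, 1:q, 2:p, 3:q, 5:p, 7:p, 12:q, 13:p, 14:p, 15:p, 16:p, 17:p edges: (0,1,x); (0,1,y); (2,3,x); (3,2,x); (5,3,x); (5,7,x); (5,12,x); (12,3,x); (12,5,x)
final:
nodes: 0:q, 1:q, 2:p, 3:q, 5:p, 7:p, 12:q, 13:p, 14:p, 15:p, 16:p, 17:p
edges: (0,1,x); (0,1,y); (2,3,x); (3,2,x); (5,3,x); (5,7,x); (5,12,x); (12,3,x); (12,5,x)


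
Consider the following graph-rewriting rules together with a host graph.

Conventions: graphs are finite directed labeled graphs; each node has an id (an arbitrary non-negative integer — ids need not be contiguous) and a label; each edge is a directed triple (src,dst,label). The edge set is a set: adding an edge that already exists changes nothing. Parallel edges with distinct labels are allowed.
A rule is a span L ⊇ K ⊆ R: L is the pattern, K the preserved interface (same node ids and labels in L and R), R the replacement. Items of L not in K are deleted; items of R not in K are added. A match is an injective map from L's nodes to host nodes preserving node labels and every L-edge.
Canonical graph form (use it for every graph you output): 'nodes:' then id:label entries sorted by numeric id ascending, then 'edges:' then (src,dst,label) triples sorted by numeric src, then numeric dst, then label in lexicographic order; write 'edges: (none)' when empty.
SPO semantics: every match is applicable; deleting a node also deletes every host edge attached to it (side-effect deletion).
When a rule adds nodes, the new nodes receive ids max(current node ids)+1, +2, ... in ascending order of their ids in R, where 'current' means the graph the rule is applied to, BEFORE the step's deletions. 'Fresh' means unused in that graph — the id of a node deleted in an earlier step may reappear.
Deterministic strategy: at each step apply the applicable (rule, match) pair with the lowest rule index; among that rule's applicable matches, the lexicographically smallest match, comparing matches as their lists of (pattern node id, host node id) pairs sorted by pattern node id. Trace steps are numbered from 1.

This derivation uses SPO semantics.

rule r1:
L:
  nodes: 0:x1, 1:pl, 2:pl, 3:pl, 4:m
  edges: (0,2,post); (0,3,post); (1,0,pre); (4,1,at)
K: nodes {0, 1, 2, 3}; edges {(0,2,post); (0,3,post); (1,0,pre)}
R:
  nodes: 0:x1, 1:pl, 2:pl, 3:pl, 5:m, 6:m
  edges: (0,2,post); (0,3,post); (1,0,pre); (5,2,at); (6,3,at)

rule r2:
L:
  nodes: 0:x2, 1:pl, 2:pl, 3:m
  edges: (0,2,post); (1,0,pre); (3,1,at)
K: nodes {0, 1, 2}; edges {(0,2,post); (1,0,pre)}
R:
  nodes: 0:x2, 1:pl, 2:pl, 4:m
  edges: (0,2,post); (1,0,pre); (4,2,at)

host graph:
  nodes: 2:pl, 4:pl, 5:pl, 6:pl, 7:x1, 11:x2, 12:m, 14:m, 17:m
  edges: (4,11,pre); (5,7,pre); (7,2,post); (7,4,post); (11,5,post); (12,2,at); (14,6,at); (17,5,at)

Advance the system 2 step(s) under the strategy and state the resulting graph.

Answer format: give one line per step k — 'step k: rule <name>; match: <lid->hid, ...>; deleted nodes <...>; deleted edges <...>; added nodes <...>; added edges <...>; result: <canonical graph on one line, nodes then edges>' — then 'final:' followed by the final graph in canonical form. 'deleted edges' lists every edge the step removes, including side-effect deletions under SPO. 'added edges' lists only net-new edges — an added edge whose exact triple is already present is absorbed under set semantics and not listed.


step 1: rule r1; match: 0->7, 1->5, 2->2, 3->4, 4->17; deleted nodes 17; deleted edges (17,5,at); added nodes 18, 19; added edges (18,2,at); (19,4,at); result: nodes: 2:pl, 4:pl, 5:pl, 6:pl, 7:x1, 11:x2, 12:m, 14:m, 18:m, 19:m edges: (4,11,pre); (5,7,pre); (7,2,post); (7,4,post); (11,5,post); (12,2,at); (14,6,at); (18,2,at); (19,4,at)
step 2: rule r2; match: 0->11, 1->4, 2->5, 3->19; deleted nodes 19; deleted edges (19,4,at); added nodes 20; added edges (20,5,at); result: nodes: 2:pl, 4:pl, 5:pl, 6:pl, 7:x1, 11:x2, 12:m, 14:m, 18:m, 20:m edges: (4,11,pre); (5,7,pre); (7,2,post); (7,4,post); (11,5,post); (12,2,at); (14,6,at); (18,2,at); (20,5,at)
final:
nodes: 2:pl, 4:pl, 5:pl, 6:pl, 7:x1, 11:x2, 12:m, 14:m, 18:m, 20:m
edges: (4,11,pre); (5,7,pre); (7,2,post); (7,4,post); (11,5,post); (12,2,at); (14,6,at); (18,2,at); (20,5,at)


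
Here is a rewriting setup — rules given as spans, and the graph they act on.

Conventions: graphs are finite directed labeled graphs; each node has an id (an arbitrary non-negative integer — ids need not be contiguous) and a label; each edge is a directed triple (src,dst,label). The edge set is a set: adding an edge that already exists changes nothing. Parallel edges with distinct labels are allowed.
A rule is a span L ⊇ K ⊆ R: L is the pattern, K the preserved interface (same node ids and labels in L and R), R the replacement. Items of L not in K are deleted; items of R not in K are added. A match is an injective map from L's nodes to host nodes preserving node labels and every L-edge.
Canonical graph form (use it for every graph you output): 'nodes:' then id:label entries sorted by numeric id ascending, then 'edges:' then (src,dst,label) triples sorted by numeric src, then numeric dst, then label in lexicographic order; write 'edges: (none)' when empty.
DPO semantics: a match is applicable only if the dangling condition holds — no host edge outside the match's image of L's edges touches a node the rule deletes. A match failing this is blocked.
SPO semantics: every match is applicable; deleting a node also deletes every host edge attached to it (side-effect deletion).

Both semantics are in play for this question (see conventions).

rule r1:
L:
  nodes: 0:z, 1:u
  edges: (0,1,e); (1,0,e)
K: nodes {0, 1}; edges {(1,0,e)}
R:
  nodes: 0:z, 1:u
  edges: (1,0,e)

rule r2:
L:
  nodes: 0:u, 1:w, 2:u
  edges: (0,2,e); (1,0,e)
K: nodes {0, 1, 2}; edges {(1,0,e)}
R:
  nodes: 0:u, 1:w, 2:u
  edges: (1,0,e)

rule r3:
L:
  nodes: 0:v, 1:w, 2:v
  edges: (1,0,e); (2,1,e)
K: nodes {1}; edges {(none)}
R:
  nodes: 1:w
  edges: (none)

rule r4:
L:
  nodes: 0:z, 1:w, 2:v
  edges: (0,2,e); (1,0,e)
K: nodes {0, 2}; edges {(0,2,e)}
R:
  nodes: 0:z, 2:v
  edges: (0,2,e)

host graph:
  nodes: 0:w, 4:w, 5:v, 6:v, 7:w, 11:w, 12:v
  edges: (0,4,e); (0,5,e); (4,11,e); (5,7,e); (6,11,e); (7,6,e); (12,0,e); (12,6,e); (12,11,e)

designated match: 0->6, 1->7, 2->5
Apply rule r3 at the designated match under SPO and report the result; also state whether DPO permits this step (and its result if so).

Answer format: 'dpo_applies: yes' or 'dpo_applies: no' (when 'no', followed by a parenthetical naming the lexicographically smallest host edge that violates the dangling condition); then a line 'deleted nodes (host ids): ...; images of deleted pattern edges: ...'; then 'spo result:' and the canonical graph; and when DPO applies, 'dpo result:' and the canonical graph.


dpo_applies: no
(the rule deletes node 5, which keeps host edge (0,5,e) outside the match image — the dangling condition fails, DPO blocks; SPO proceeds and side-deletes such edges)
deleted nodes (host ids): 5, 6; images of deleted pattern edges: (5,7,e); (7,6,e)
spo result:
nodes: 0:w, 4:w, 7:w, 11:w, 12:v
edges: (0,4,e); (4,11,e); (12,0,e); (12,11,e)


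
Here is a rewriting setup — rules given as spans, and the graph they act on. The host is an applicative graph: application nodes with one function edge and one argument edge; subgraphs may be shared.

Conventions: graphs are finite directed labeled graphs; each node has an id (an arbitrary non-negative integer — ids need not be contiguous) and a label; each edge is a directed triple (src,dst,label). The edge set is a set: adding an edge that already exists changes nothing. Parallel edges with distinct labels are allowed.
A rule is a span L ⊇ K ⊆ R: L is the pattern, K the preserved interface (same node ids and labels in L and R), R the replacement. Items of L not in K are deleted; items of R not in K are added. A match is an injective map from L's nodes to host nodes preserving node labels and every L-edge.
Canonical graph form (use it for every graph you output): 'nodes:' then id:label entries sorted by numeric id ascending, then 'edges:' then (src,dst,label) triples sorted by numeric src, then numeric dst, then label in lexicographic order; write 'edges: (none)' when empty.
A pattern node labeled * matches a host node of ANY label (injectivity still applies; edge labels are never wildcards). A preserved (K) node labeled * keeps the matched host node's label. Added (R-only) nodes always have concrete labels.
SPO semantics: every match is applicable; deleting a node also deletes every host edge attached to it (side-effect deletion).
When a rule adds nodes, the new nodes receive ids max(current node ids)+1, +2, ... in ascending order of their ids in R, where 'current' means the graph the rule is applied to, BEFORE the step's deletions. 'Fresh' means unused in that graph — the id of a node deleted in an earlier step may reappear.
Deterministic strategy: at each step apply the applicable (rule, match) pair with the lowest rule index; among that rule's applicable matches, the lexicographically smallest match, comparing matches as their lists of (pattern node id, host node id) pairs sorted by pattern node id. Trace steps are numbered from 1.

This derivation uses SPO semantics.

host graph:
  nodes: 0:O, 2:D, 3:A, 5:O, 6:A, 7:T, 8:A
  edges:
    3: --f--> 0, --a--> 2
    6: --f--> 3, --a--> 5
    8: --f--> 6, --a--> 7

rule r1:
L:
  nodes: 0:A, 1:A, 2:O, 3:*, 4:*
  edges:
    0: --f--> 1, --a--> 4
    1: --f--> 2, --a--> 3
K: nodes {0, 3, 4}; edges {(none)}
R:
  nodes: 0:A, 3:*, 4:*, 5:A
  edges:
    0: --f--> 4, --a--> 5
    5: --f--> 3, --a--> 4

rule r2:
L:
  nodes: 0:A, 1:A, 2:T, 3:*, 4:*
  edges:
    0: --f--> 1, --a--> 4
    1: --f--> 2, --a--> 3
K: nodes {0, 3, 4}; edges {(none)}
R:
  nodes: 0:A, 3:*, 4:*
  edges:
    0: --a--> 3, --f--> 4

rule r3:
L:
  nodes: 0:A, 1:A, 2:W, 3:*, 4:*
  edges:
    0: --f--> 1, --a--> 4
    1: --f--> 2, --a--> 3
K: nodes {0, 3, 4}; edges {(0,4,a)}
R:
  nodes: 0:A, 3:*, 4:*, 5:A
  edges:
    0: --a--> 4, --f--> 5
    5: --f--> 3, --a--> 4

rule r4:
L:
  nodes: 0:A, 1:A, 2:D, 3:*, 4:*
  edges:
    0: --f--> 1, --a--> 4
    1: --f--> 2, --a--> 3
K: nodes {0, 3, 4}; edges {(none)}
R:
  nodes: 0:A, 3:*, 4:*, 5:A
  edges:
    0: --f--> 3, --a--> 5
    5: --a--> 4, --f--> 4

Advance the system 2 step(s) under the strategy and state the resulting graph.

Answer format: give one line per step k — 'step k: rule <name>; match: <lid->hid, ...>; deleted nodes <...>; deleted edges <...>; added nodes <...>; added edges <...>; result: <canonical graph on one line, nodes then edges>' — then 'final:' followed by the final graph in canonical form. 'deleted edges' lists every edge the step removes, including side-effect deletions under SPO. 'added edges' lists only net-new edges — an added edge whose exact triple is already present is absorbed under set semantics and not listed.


step 1: rule r1; match: 0->6, 1->3, 2->0, 3->2, 4->5; deleted nodes 0, 3; deleted edges (3,0,f); (3,2,a); (6,3,f); (6,5,a); added nodes 9; added edges (6,5,f); (6,9,a); (9,2,f); (9,5,a); result: nodes: 2:D, 5:O, 6:A, 7:T, 8:A, 9:A edges: (6,5,f); (6,9,a); (8,6,f); (8,7,a); (9,2,f); (9,5,a)
step 2: rule r1; match: 0->8, 1->6, 2->5, 3->9, 4->7; deleted nodes 5, 6; deleted edges (6,5,f); (6,9,a); (8,6,f); (8,7,a); (9,5,a); added nodes 10; added edges (8,7,f); (8,10,a); (10,7,a); (10,9,f); result: nodes: 2:D, 7:T, 8:A, 9:A, 10:A edges: (8,7,f); (8,10,a); (9,2,f); (10,7,a); (10,9,f)
final:
nodes: 2:D, 7:T, 8:A, 9:A, 10:A
edges: (8,7,f); (8,10,a); (9,2,f); (10,7,a); (10,9,f)


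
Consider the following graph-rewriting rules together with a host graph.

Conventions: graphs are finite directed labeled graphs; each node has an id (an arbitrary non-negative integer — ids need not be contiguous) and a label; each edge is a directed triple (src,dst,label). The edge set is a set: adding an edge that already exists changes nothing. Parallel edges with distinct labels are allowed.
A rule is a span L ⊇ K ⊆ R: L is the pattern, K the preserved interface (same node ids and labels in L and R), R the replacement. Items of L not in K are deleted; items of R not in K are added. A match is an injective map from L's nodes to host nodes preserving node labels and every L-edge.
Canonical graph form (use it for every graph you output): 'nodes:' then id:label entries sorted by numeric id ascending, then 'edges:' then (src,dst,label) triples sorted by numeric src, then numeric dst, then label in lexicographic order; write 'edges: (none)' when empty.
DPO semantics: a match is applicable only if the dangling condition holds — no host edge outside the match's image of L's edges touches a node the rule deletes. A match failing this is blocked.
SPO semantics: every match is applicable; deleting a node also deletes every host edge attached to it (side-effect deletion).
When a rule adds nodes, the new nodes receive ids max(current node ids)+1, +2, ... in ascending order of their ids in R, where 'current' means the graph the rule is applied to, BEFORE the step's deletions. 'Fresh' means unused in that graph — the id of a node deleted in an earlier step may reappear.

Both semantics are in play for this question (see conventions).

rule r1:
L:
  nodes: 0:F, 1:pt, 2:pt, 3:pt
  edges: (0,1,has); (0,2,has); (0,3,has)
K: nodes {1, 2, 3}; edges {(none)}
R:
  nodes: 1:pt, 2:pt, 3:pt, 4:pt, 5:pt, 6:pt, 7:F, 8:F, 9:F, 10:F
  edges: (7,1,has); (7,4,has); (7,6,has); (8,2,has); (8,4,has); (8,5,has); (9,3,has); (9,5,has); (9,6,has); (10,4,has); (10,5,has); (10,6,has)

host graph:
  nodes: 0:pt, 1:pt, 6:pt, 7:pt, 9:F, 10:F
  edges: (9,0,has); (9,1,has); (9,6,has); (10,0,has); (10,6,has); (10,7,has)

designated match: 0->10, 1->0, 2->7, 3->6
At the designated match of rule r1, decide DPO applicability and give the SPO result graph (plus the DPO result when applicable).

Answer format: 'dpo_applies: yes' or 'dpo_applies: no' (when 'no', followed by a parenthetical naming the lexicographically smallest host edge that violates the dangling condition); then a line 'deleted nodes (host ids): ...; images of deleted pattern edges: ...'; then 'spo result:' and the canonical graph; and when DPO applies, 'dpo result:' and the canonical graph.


dpo_applies: yes
deleted nodes (host ids): 10; images of deleted pattern edges: (10,0,has); (10,6,has); (10,7,has)
spo result:
nodes: 0:pt, 1:pt, 6:pt, 7:pt, 9:F, 11:pt, 12:pt, 13:pt, 14:F, 15:F, 16:F, 17:F
edges: (9,0,has); (9,1,has); (9,6,has); (14,0,has); (14,11,has); (14,13,has); (15,7,has); (15,11,has); (15,12,has); (16,6,has); (16,12,has); (16,13,has); (17,11,has); (17,12,has); (17,13,has)
dpo result:
nodes: 0:pt, 1:pt, 6:pt, 7:pt, 9:F, 11:pt, 12:pt, 13:pt, 14:F, 15:F, 16:F, 17:F
edges: (9,0,has); (9,1,has); (9,6,has); (14,0,has); (14,11,has); (14,13,has); (15,7,has); (15,11,has); (15,12,has); (16,6,has); (16,12,has); (16,13,has); (17,11,has); (17,12,has); (17,13,has)


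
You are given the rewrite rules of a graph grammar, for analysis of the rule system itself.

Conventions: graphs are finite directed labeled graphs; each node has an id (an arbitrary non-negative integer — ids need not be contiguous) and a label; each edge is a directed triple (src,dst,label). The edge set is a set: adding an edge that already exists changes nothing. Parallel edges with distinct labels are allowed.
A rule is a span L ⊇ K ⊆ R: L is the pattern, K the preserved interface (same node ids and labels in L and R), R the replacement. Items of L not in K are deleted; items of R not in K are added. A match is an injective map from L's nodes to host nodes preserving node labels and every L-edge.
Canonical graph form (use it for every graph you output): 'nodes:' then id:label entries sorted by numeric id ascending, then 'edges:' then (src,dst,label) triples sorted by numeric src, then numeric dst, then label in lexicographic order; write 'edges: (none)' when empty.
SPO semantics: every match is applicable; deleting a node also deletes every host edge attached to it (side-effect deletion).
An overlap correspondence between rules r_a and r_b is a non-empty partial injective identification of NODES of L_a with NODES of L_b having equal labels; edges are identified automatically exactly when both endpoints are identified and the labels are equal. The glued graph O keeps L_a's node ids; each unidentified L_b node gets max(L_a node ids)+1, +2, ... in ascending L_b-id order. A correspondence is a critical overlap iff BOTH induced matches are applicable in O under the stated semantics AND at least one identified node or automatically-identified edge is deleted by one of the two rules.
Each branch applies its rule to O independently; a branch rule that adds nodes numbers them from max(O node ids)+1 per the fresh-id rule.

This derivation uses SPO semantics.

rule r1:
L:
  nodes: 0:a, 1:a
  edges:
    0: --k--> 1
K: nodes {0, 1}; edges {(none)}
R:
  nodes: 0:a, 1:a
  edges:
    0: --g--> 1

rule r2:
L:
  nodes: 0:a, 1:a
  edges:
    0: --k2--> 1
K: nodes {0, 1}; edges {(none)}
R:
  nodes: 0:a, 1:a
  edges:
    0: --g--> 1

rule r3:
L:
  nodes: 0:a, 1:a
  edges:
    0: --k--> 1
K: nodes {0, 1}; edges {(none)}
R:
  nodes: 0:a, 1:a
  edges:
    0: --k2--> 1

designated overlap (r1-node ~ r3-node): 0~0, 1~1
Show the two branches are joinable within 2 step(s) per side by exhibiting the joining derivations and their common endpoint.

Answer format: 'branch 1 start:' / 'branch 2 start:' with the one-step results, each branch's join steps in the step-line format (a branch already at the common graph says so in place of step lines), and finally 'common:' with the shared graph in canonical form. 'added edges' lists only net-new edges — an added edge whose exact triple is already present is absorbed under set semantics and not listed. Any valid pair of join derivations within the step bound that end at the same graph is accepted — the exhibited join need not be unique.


branch 1 start:
nodes: 0:a, 1:a
edges: (0,1,g)
branch 2 start:
nodes: 0:a, 1:a
edges: (0,1,k2)
branch 1: already at the common graph (0 steps)
branch 2 step 1: rule r2; match: 0->0, 1->1; deleted nodes (none); deleted edges (0,1,k2); added nodes (none); added edges (0,1,g); result: nodes: 0:a, 1:a edges: (0,1,g)
common:
nodes: 0:a, 1:a
edges: (0,1,g)


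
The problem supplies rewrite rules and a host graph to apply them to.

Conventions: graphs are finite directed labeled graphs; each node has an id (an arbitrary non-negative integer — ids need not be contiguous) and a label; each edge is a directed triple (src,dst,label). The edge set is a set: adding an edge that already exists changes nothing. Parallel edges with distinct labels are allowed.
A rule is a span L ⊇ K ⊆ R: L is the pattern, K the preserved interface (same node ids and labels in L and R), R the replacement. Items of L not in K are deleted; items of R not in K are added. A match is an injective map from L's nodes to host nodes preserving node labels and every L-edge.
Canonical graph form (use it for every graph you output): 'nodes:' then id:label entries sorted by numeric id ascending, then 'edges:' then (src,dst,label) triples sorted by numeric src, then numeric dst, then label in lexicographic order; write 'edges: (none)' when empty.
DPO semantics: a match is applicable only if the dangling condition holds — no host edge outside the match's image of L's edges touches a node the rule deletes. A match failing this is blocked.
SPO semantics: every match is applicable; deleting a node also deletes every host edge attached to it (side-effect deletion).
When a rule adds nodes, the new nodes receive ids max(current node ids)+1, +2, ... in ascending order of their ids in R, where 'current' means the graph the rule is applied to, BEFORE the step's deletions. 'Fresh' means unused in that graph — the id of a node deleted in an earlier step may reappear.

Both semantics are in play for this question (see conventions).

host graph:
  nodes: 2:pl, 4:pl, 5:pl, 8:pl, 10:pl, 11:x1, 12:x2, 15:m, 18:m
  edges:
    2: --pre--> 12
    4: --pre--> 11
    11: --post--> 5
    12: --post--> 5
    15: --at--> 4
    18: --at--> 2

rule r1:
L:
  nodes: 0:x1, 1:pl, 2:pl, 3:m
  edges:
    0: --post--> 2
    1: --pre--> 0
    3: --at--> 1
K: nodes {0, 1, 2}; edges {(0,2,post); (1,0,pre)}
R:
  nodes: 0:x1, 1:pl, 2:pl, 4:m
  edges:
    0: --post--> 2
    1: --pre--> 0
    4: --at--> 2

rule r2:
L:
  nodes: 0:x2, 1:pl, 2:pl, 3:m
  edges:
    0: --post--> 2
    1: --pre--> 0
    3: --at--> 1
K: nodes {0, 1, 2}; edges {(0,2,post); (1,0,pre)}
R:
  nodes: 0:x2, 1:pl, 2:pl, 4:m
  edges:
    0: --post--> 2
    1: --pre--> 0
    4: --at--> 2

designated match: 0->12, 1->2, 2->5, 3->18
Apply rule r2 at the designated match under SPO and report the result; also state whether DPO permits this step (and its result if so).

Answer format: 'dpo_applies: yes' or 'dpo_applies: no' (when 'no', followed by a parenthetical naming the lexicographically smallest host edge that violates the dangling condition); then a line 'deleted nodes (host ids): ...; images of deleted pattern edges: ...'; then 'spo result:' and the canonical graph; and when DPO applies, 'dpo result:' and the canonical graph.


dpo_applies: yes
deleted nodes (host ids): 18; images of deleted pattern edges: (18,2,at)
spo result:
nodes: 2:pl, 4:pl, 5:pl, 8:pl, 10:pl, 11:x1, 12:x2, 15:m, 19:m
edges: (2,12,pre); (4,11,pre); (11,5,post); (12,5,post); (15,4,at); (19,5,at)
dpo result:
nodes: 2:pl, 4:pl, 5:pl, 8:pl, 10:pl, 11:x1, 12:x2, 15:m, 19:m
edges: (2,12,pre); (4,11,pre); (11,5,post); (12,5,post); (15,4,at); (19,5,at)
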